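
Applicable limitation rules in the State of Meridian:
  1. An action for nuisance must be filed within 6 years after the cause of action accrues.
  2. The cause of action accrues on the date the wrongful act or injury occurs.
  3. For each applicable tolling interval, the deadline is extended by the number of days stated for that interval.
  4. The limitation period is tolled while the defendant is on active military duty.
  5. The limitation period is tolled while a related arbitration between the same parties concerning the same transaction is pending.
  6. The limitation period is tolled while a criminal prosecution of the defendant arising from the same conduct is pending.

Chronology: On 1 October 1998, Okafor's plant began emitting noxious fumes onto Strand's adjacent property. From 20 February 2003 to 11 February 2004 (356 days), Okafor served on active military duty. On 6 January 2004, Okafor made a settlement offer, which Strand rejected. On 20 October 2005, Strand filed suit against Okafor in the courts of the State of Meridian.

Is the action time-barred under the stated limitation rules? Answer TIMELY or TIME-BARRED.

TIME-BARRED

The claim accrued on 1 October 1998, when the wrongful act occurred.
The untolled deadline — 6 years after 1 October 1998 — is 1 October 2004.
The defendant's active military service from 20 February 2003 to 11 February 2004 tolled the period for 356 days, extending the deadline to 22 September 2005.
The other events in the timeline have no effect on the limitation period under the stated rules.
Filing on 20 October 2005 missed the 22 September 2005 deadline — the action is time-barred.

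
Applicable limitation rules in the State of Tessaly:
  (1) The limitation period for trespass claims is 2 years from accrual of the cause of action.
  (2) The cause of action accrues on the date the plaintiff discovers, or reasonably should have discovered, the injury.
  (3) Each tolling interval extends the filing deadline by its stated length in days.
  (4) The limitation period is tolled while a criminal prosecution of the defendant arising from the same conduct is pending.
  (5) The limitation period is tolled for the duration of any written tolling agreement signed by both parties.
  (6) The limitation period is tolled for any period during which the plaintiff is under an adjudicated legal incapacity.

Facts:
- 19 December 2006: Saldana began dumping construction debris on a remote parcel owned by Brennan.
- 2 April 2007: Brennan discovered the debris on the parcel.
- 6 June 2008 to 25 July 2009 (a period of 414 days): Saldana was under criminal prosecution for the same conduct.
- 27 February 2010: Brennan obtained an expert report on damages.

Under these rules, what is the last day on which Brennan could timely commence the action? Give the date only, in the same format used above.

21 May 2010

Under the discovery rule, the claim accrued on 2 April 2007, when Brennan discovered the injury — not on the 19 December 2006 date of the underlying act.
Adding the 2 years base period to 2 April 2007 gives a deadline of 2 April 2009, before any tolling.
The pending criminal prosecution from 6 June 2008 to 25 July 2009 tolled the period for 414 days, extending the deadline to 21 May 2010.
The other events in the timeline have no effect on the limitation period under the stated rules.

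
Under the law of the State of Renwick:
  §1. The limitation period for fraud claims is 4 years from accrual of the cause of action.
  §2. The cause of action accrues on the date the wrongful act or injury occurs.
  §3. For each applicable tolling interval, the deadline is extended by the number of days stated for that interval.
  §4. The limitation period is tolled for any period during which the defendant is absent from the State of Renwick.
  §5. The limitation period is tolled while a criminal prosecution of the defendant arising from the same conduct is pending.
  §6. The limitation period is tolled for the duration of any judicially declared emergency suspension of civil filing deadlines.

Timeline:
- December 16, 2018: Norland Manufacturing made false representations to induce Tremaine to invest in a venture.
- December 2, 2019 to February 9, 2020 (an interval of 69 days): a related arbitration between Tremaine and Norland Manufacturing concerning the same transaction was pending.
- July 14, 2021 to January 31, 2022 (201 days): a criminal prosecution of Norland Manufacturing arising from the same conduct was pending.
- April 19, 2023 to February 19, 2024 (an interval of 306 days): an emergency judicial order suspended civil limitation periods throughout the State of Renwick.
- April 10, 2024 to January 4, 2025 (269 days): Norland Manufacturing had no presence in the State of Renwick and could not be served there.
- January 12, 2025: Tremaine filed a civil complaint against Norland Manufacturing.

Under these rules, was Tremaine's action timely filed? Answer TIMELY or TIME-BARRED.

The limitation period began to run on December 16, 2018.
The untolled deadline — 4 years after December 16, 2018 — is December 16, 2022.
Because the pending criminal prosecution ran from July 14, 2021 to January 31, 2022, the deadline is extended by 201 days to July 5, 2023.
Because the emergency suspension of filing deadlines ran from April 19, 2023 to February 19, 2024, the deadline is extended by 306 days to May 6, 2024.
The period was tolled for 269 days by the defendant's absence from the jurisdiction (April 10, 2024 to January 4, 2025), pushing the deadline to January 30, 2025.
The pending related arbitration from December 2, 2019 to February 9, 2020 does not toll the period, because no stated rule makes a pending arbitration a tolling event.
Filing on January 12, 2025 beat the January 30, 2025 deadline — the action is timely.

TIMELY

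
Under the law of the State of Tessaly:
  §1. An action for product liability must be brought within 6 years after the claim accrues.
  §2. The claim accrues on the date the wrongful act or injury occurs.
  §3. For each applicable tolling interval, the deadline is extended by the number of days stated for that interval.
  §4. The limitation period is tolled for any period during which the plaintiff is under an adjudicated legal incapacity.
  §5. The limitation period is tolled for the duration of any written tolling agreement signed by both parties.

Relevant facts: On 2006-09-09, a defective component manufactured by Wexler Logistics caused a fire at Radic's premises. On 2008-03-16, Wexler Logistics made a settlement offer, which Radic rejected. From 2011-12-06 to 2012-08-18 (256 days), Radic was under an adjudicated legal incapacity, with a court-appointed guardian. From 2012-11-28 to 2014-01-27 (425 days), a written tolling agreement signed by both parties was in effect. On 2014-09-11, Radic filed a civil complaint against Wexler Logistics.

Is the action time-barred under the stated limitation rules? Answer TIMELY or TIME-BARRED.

The claim accrued on 2006-09-09, when the wrongful act occurred.
6 years from 2006-09-09 is 2012-09-09.
The period was tolled for 256 days by the plaintiff's legal incapacity (2011-12-06 to 2012-08-18), pushing the deadline to 2013-05-23.
The period was tolled for 425 days by the written tolling agreement (2012-11-28 to 2014-01-27), pushing the deadline to 2014-07-22.
None of the other events listed affects the running of the period under the stated rules.
Filing on 2014-09-11 missed the 2014-07-22 deadline — the action is time-barred.

TIME-BARRED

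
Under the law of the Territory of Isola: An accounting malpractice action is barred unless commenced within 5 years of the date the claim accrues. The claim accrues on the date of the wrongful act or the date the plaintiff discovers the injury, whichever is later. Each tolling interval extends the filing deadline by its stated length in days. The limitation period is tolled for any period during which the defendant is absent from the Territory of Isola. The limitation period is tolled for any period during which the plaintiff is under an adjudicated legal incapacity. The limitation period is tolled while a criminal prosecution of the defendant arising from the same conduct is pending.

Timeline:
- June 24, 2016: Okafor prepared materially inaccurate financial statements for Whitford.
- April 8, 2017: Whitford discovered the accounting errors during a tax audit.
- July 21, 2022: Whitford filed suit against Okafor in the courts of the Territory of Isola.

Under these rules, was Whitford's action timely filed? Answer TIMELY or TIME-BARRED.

TIME-BARRED

The claim accrued on April 8, 2017 — the later of the June 24, 2016 act and the April 8, 2017 discovery.
Adding the 5 years base period to April 8, 2017 gives a deadline of April 8, 2022, before any tolling.
Filing on July 21, 2022 missed the April 8, 2022 deadline — the action is time-barred.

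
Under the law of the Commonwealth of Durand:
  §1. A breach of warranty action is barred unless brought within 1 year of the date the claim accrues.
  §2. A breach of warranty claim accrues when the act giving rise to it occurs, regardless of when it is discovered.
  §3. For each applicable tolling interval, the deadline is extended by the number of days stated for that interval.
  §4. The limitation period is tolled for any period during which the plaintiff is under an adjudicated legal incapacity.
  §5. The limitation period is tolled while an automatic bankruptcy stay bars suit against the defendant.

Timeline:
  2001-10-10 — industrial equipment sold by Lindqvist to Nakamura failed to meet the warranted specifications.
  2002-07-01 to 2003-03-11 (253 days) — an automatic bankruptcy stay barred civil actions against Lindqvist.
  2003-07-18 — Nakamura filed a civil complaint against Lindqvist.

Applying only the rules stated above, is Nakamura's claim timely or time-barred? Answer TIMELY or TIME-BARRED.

TIME-BARRED

The limitation period began to run on 2001-10-10.
1 year from 2001-10-10 is 2002-10-10.
The automatic bankruptcy stay from 2002-07-01 to 2003-03-11 tolled the period for 253 days, extending the deadline to 2003-06-20.
Nakamura filed on 2003-07-18, after the 2003-06-20 deadline, so the action is time-barred.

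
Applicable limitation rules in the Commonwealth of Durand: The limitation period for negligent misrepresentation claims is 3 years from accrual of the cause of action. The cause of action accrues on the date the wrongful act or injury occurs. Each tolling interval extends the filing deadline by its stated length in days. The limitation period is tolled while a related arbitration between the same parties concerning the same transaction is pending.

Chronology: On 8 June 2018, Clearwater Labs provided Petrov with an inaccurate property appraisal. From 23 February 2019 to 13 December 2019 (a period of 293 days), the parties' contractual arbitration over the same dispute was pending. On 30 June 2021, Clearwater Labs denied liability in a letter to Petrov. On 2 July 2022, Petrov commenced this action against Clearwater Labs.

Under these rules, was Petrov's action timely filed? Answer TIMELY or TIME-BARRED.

TIME-BARRED

The cause of action accrued on 8 June 2018, the date of the act.
3 years from 8 June 2018 is 8 June 2021.
The pending related arbitration from 23 February 2019 to 13 December 2019 tolled the period for 293 days, extending the deadline to 28 March 2022.
None of the other events listed affects the running of the period under the stated rules.
The 2 July 2022 filing falls after the 28 March 2022 deadline; the claim is time-barred.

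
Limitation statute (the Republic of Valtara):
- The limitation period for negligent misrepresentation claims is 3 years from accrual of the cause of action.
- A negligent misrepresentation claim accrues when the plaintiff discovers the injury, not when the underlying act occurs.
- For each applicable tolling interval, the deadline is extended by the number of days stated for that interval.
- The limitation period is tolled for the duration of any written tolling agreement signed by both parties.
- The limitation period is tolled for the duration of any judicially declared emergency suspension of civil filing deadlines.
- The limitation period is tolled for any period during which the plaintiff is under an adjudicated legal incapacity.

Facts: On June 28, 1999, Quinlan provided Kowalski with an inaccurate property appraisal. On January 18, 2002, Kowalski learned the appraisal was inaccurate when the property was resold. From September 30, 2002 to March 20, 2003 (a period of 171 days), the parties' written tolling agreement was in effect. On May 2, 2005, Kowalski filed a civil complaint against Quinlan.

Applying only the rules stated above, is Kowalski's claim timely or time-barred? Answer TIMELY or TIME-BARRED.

The claim did not accrue until Kowalski discovered the injury on January 18, 2002; the June 28, 1999 act date does not start the clock under the stated rule.
The untolled deadline — 3 years after January 18, 2002 — is January 18, 2005.
Because the written tolling agreement ran from September 30, 2002 to March 20, 2003, the deadline is extended by 171 days to July 8, 2005.
Filing on May 2, 2005 beat the July 8, 2005 deadline — the action is timely.

TIMELY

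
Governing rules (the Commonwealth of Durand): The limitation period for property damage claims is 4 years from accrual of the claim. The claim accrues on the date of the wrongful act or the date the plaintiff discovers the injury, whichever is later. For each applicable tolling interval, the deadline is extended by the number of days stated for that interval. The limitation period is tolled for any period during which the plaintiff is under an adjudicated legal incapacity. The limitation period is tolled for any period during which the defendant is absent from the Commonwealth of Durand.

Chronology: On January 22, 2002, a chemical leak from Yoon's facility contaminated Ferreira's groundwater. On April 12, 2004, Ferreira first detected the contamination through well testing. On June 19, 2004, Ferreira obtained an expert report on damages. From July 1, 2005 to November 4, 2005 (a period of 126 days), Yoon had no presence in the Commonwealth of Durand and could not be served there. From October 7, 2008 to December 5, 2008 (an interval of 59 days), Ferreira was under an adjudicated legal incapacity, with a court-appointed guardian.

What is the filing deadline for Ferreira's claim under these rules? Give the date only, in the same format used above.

The claim accrued on April 12, 2004 — the later of the January 22, 2002 act and the April 12, 2004 discovery.
Adding the 4 years base period to April 12, 2004 gives a deadline of April 12, 2008, before any tolling.
Because the defendant's absence from the jurisdiction ran from July 1, 2005 to November 4, 2005, the deadline is extended by 126 days to August 16, 2008.
The plaintiff's legal incapacity starting October 7, 2008 came too late — the period had run on August 16, 2008 — and so does not extend the deadline.
Nothing else in the chronology tolls or restarts the period.

August 16, 2008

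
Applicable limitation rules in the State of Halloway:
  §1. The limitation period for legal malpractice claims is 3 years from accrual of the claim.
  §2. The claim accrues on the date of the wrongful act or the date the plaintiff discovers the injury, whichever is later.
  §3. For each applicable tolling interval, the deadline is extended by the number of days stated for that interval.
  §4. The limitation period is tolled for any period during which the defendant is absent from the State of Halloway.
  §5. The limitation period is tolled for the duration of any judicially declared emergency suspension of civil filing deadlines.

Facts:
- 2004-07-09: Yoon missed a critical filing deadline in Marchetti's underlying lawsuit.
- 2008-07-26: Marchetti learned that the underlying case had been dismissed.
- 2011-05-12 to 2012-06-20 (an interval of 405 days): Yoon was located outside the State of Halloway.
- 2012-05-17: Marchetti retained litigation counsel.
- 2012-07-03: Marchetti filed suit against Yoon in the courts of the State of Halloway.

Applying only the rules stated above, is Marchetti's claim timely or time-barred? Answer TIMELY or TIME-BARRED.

TIMELY

Because discovery on 2008-07-26 post-dates the 2004-07-09 act, accrual under the later-of rule falls on 2008-07-26.
Adding the 3 years base period to 2008-07-26 gives a deadline of 2011-07-26, before any tolling.
The period was tolled for 405 days by the defendant's absence from the jurisdiction (2011-05-12 to 2012-06-20), pushing the deadline to 2012-09-03.
The other events in the timeline have no effect on the limitation period under the stated rules.
The 2012-07-03 filing precedes the 2012-09-03 deadline; the claim is timely.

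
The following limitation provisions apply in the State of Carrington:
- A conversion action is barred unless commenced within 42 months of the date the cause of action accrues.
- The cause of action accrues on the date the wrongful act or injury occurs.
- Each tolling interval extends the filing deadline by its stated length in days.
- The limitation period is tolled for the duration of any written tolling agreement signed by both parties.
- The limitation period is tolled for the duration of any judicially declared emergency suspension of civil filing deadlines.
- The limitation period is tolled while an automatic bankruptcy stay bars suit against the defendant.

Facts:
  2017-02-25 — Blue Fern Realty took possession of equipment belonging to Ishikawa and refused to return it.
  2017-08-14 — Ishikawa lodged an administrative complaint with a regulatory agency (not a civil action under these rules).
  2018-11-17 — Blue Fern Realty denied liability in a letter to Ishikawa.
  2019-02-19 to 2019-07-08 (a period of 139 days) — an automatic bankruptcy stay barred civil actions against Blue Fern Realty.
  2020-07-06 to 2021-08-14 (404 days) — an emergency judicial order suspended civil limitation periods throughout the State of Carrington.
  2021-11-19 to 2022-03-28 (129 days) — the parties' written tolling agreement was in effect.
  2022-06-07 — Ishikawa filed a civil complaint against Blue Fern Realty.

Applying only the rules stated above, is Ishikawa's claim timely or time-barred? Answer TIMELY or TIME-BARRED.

The cause of action accrued on 2017-02-25, the date of the act.
Adding the 42 months base period to 2017-02-25 gives a deadline of 2020-08-25, before any tolling.
Because the automatic bankruptcy stay ran from 2019-02-19 to 2019-07-08, the deadline is extended by 139 days to 2021-01-11.
The period was tolled for 404 days by the emergency suspension of filing deadlines (2020-07-06 to 2021-08-14), pushing the deadline to 2022-02-19.
The written tolling agreement from 2021-11-19 to 2022-03-28 tolled the period for 129 days, extending the deadline to 2022-06-28.
The other events in the timeline have no effect on the limitation period under the stated rules.
The 2022-06-07 filing precedes the 2022-06-28 deadline; the claim is timely.

TIMELY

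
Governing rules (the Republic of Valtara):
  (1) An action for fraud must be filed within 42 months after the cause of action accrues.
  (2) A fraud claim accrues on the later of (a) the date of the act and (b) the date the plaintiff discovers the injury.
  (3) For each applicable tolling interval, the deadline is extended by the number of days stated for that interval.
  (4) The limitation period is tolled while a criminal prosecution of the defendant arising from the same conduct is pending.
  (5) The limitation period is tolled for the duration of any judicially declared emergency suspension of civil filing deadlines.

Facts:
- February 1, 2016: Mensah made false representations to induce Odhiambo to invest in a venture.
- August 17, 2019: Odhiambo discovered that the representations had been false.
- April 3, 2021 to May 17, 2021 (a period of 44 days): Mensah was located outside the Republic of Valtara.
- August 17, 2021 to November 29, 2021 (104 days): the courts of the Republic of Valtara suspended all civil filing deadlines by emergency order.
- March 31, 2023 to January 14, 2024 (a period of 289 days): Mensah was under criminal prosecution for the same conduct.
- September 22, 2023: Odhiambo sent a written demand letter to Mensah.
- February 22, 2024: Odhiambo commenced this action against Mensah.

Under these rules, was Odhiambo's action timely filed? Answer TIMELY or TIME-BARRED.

Because discovery on August 17, 2019 post-dates the February 1, 2016 act, accrual under the later-of rule falls on August 17, 2019.
42 months from August 17, 2019 is February 17, 2023.
Because the emergency suspension of filing deadlines ran from August 17, 2021 to November 29, 2021, the deadline is extended by 104 days to June 1, 2023.
The period was tolled for 289 days by the pending criminal prosecution (March 31, 2023 to January 14, 2024), pushing the deadline to March 16, 2024.
No stated provision tolls the period for the defendant's absence, so the interval from April 3, 2021 to May 17, 2021 has no effect on the deadline.
Nothing else in the chronology tolls or restarts the period.
The February 22, 2024 filing precedes the March 16, 2024 deadline; the claim is timely.

TIMELY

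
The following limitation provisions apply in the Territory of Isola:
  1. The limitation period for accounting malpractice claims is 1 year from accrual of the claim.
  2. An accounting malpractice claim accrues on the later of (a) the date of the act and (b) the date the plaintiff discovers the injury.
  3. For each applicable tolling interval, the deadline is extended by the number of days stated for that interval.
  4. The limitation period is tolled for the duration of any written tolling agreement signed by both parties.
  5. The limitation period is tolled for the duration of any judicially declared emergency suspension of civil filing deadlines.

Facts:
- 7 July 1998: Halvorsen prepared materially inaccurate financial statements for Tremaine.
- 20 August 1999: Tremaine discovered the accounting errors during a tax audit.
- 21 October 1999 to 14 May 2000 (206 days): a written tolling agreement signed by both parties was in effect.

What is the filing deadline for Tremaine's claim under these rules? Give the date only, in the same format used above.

The claim accrued on 20 August 1999 — the later of the 7 July 1998 act and the 20 August 1999 discovery.
The untolled deadline — 1 year after 20 August 1999 — is 20 August 2000.
The period was tolled for 206 days by the written tolling agreement (21 October 1999 to 14 May 2000), pushing the deadline to 14 March 2001.

14 March 2001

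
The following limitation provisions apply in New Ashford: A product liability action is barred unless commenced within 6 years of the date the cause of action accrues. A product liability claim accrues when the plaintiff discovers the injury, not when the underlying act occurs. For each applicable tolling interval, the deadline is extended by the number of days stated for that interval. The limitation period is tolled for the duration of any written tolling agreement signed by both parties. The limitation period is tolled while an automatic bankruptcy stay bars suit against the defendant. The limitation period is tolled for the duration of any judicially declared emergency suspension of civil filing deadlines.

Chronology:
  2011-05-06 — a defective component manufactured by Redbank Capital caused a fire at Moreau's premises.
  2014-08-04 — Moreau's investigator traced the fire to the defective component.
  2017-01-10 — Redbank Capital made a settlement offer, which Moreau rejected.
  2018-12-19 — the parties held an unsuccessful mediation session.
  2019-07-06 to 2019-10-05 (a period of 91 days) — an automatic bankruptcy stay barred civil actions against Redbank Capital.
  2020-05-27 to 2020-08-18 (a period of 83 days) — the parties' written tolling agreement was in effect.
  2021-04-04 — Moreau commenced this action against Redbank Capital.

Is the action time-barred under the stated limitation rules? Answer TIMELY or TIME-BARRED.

The claim did not accrue until Moreau discovered the injury on 2014-08-04; the 2011-05-06 act date does not start the clock under the stated rule.
The untolled deadline — 6 years after 2014-08-04 — is 2020-08-04.
The period was tolled for 91 days by the automatic bankruptcy stay (2019-07-06 to 2019-10-05), pushing the deadline to 2020-11-03.
The written tolling agreement from 2020-05-27 to 2020-08-18 tolled the period for 83 days, extending the deadline to 2021-01-25.
The other events in the timeline have no effect on the limitation period under the stated rules.
Filing on 2021-04-04 missed the 2021-01-25 deadline — the action is time-barred.

TIME-BARRED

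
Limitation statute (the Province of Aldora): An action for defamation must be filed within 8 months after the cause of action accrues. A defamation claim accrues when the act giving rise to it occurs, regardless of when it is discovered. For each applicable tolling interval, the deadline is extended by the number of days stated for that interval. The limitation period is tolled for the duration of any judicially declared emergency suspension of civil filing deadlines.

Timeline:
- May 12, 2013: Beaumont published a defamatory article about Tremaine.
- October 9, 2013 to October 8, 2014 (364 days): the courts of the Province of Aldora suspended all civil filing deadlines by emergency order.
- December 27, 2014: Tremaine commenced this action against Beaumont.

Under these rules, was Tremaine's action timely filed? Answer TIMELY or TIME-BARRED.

TIMELY

The claim accrued on May 12, 2013, when the wrongful act occurred.
Adding the 8 months base period to May 12, 2013 gives a deadline of January 12, 2014, before any tolling.
Because the emergency suspension of filing deadlines ran from October 9, 2013 to October 8, 2014, the deadline is extended by 364 days to January 11, 2015.
Tremaine filed on December 27, 2014, before the January 11, 2015 deadline, so the action is timely.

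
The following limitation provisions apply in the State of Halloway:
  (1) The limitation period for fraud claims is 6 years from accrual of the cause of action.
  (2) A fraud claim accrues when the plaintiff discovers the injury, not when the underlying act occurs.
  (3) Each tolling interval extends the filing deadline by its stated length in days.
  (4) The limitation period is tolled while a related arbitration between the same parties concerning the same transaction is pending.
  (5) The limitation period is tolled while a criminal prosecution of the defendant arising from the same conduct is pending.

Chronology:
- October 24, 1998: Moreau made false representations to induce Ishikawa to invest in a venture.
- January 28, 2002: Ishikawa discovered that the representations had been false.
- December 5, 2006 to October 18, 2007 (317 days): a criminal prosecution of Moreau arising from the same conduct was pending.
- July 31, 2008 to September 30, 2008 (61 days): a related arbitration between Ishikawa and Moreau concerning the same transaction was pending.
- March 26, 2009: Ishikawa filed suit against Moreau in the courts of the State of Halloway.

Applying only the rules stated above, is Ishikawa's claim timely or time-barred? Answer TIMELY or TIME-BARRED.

TIME-BARRED

The claim did not accrue until Ishikawa discovered the injury on January 28, 2002; the October 24, 1998 act date does not start the clock under the stated rule.
Adding the 6 years base period to January 28, 2002 gives a deadline of January 28, 2008, before any tolling.
The pending criminal prosecution from December 5, 2006 to October 18, 2007 tolled the period for 317 days, extending the deadline to December 10, 2008.
The period was tolled for 61 days by the pending related arbitration (July 31, 2008 to September 30, 2008), pushing the deadline to February 9, 2009.
Filing on March 26, 2009 missed the February 9, 2009 deadline — the action is time-barred.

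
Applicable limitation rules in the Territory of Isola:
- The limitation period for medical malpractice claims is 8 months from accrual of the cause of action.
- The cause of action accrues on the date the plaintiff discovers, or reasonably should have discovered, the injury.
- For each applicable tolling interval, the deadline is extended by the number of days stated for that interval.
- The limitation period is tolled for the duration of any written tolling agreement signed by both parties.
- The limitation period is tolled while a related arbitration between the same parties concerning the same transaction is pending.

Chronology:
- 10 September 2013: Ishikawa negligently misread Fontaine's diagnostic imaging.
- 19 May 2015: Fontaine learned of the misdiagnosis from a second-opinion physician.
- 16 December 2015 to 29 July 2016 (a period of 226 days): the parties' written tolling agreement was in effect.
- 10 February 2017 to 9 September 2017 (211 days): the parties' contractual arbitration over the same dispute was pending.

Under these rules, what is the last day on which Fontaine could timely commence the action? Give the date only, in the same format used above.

1 September 2016

Accrual is tied to discovery, so the period began on 19 May 2015 rather than on 10 September 2013 when the act occurred.
Adding the 8 months base period to 19 May 2015 gives a deadline of 19 January 2016, before any tolling.
Because the written tolling agreement ran from 16 December 2015 to 29 July 2016, the deadline is extended by 226 days to 1 September 2016.
The pending related arbitration starting 10 February 2017 came too late — the period had run on 1 September 2016 — and so does not extend the deadline.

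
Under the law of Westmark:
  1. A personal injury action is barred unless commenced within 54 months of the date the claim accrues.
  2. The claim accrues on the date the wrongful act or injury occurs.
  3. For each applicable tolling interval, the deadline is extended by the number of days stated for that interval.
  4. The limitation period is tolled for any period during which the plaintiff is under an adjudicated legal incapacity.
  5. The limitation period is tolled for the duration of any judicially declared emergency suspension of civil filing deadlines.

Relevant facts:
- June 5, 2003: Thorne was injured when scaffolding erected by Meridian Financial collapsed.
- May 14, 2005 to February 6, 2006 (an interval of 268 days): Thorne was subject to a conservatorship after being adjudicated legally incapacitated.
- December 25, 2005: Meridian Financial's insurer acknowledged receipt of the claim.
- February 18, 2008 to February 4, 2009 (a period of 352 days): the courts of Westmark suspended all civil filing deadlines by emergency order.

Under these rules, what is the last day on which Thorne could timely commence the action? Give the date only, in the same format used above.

The claim accrued on June 5, 2003, the date of the act.
The untolled deadline — 54 months after June 5, 2003 — is December 5, 2007.
The period was tolled for 268 days by the plaintiff's legal incapacity (May 14, 2005 to February 6, 2006), pushing the deadline to August 29, 2008.
Because the emergency suspension of filing deadlines ran from February 18, 2008 to February 4, 2009, the deadline is extended by 352 days to August 16, 2009.
None of the other events listed affects the running of the period under the stated rules.

August 16, 2009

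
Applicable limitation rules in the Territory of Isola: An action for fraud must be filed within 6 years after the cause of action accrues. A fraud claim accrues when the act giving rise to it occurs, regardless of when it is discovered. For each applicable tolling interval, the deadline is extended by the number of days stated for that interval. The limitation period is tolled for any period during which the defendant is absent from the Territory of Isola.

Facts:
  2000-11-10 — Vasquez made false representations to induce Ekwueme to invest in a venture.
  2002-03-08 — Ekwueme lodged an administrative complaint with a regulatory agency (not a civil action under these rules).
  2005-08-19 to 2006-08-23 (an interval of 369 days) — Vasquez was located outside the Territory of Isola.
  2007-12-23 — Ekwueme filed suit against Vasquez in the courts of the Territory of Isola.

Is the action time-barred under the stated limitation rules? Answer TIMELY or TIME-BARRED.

The limitation period began to run on 2000-11-10.
Adding the 6 years base period to 2000-11-10 gives a deadline of 2006-11-10, before any tolling.
Because the defendant's absence from the jurisdiction ran from 2005-08-19 to 2006-08-23, the deadline is extended by 369 days to 2007-11-14.
The other events in the timeline have no effect on the limitation period under the stated rules.
Filing on 2007-12-23 missed the 2007-11-14 deadline — the action is time-barred.

TIME-BARRED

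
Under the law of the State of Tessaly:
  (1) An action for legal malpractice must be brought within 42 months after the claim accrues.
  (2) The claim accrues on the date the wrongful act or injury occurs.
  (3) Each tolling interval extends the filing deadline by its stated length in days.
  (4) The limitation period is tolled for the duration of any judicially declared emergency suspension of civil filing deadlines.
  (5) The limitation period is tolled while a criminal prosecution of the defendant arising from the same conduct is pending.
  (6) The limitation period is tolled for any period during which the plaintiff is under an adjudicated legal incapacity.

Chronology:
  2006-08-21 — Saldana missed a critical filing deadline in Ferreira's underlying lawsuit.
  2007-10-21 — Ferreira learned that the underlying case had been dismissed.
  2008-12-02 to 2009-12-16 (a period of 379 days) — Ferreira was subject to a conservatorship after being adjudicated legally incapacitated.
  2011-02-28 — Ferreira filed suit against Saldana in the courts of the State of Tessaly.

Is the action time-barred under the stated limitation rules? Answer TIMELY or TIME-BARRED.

TIMELY

The claim accrued on 2006-08-21, when the wrongful act occurred; under the stated occurrence rule the 2007-10-21 discovery does not delay accrual.
42 months from 2006-08-21 is 2010-02-21.
Because the plaintiff's legal incapacity ran from 2008-12-02 to 2009-12-16, the deadline is extended by 379 days to 2011-03-07.
Ferreira filed on 2011-02-28, before the 2011-03-07 deadline, so the action is timely.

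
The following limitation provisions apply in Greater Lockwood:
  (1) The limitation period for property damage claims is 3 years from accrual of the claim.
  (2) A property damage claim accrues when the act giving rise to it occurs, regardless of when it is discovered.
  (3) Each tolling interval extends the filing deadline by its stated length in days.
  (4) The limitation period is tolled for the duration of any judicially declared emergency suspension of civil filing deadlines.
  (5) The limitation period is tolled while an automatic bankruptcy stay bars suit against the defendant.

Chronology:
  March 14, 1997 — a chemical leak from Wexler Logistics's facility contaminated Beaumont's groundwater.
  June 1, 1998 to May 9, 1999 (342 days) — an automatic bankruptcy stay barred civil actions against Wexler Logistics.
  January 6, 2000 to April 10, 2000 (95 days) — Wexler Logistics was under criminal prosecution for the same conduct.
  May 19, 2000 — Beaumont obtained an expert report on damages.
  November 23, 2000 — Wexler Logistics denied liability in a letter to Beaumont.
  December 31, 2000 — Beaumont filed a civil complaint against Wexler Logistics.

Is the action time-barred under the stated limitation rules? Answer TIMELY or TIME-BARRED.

TIMELY

The claim accrued on March 14, 1997, the date of the act.
Adding the 3 years base period to March 14, 1997 gives a deadline of March 14, 2000, before any tolling.
The period was tolled for 342 days by the automatic bankruptcy stay (June 1, 1998 to May 9, 1999), pushing the deadline to February 19, 2001.
The pending criminal prosecution from January 6, 2000 to April 10, 2000 does not toll the period, because no stated rule makes a criminal prosecution a tolling event.
None of the other events listed affects the running of the period under the stated rules.
Filing on December 31, 2000 beat the February 19, 2001 deadline — the action is timely.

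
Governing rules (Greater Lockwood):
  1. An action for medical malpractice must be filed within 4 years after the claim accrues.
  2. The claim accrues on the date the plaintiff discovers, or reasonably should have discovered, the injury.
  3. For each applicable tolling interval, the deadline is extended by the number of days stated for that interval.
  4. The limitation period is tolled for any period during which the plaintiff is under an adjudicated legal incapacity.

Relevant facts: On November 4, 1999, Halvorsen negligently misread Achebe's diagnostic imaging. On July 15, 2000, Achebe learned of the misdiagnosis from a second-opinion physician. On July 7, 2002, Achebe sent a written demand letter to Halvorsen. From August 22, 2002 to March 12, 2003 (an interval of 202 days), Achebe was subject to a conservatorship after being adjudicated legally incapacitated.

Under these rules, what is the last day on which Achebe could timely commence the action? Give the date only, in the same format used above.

February 2, 2005

Accrual is tied to discovery, so the period began on July 15, 2000 rather than on November 4, 1999 when the act occurred.
Adding the 4 years base period to July 15, 2000 gives a deadline of July 15, 2004, before any tolling.
Because the plaintiff's legal incapacity ran from August 22, 2002 to March 12, 2003, the deadline is extended by 202 days to February 2, 2005.
The other events in the timeline have no effect on the limitation period under the stated rules.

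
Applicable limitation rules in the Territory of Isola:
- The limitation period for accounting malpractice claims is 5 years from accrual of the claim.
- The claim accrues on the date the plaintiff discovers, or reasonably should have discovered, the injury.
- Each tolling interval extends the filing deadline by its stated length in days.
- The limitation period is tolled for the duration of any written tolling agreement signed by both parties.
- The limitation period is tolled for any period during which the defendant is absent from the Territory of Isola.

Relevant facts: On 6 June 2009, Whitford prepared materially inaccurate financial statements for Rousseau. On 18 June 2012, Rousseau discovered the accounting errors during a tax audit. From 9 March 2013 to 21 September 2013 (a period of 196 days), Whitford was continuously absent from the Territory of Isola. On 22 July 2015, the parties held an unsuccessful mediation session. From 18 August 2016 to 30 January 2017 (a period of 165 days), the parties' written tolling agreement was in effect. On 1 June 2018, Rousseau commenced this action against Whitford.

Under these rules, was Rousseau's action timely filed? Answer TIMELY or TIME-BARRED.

The claim did not accrue until Rousseau discovered the injury on 18 June 2012; the 6 June 2009 act date does not start the clock under the stated rule.
The untolled deadline — 5 years after 18 June 2012 — is 18 June 2017.
The period was tolled for 196 days by the defendant's absence from the jurisdiction (9 March 2013 to 21 September 2013), pushing the deadline to 31 December 2017.
The period was tolled for 165 days by the written tolling agreement (18 August 2016 to 30 January 2017), pushing the deadline to 14 June 2018.
Nothing else in the chronology tolls or restarts the period.
Rousseau filed on 1 June 2018, before the 14 June 2018 deadline, so the action is timely.

TIMELY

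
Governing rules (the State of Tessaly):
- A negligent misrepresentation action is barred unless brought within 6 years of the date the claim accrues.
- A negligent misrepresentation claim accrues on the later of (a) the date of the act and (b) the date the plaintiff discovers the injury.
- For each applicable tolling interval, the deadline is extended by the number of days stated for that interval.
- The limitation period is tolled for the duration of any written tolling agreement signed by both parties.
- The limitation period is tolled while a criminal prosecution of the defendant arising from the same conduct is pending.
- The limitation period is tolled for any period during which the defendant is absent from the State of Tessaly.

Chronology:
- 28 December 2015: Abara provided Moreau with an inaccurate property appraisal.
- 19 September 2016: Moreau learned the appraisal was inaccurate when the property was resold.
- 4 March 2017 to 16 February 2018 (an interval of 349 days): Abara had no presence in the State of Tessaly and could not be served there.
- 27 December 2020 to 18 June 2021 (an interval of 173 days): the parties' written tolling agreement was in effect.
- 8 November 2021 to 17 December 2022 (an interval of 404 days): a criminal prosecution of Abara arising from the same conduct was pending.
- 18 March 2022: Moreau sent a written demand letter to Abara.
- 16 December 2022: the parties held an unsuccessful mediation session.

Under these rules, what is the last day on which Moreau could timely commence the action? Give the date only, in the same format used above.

The claim accrued on 19 September 2016 — the later of the 28 December 2015 act and the 19 September 2016 discovery.
6 years from 19 September 2016 is 19 September 2022.
The period was tolled for 349 days by the defendant's absence from the jurisdiction (4 March 2017 to 16 February 2018), pushing the deadline to 3 September 2023.
The period was tolled for 173 days by the written tolling agreement (27 December 2020 to 18 June 2021), pushing the deadline to 23 February 2024.
The pending criminal prosecution from 8 November 2021 to 17 December 2022 tolled the period for 404 days, extending the deadline to 2 April 2025.
The other events in the timeline have no effect on the limitation period under the stated rules.

2 April 2025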